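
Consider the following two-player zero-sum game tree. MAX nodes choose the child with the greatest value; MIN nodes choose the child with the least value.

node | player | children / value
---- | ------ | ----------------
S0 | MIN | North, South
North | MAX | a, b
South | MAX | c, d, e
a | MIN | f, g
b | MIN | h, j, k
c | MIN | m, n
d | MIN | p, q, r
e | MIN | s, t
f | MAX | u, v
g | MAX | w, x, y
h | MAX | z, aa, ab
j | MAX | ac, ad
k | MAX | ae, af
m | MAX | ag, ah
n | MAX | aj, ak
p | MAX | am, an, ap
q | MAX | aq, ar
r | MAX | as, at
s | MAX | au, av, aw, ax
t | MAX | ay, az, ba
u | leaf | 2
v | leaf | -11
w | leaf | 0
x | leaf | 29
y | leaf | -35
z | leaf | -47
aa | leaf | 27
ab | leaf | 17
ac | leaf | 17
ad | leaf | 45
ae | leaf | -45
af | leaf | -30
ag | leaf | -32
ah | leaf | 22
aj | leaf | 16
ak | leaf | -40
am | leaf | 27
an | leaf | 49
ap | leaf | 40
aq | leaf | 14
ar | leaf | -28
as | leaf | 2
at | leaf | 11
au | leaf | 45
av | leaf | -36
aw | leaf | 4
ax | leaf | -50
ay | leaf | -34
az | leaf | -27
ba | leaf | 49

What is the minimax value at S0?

f (MAX): max(2, -11) = 2
g (MAX): max(0, 29, -35) = 29
a (MIN): min(2, 29) = 2
h (MAX): max(-47, 27, 17) = 27
j (MAX): max(17, 45) = 45
k (MAX): max(-45, -30) = -30
b (MIN): min(27, 45, -30) = -30
North (MAX): max(2, -30) = 2
m (MAX): max(-32, 22) = 22
n (MAX): max(16, -40) = 16
c (MIN): min(22, 16) = 16
p (MAX): max(27, 49, 40) = 49
q (MAX): max(14, -28) = 14
r (MAX): max(2, 11) = 11
d (MIN): min(49, 14, 11) = 11
s (MAX): max(45, -36, 4, -50) = 45
t (MAX): max(-34, -27, 49) = 49
e (MIN): min(45, 49) = 45
South (MAX): max(16, 11, 45) = 45
S0 (MIN): min(2, 45) = 2

2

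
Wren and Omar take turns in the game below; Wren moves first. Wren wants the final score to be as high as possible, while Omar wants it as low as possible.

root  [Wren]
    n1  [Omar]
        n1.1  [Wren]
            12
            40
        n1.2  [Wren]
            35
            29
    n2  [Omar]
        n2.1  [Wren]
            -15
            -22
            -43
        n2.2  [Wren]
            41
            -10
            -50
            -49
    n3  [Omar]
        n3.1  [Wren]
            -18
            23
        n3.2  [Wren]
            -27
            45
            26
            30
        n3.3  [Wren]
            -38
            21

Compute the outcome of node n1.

n1.1 (Wren): max(12, 40) = 40
n1.2 (Wren): max(35, 29) = 35
n1 (Omar): min(40, 35) = 35

35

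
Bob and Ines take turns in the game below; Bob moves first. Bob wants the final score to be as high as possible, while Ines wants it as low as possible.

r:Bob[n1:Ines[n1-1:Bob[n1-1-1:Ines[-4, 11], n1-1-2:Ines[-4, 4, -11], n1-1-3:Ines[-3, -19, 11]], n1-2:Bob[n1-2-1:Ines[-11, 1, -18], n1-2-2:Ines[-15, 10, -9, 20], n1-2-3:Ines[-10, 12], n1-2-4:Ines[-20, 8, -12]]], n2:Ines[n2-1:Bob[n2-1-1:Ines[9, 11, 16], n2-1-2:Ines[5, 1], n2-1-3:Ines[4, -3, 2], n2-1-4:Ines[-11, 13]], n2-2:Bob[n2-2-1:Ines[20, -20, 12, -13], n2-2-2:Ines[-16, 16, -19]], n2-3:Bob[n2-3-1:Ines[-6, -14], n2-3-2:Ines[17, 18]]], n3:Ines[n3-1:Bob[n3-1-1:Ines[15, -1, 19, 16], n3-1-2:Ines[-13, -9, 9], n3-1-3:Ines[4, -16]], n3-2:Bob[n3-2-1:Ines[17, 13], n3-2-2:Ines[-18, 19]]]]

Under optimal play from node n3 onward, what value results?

-1

n3-1-1 (Ines): min(15, -1, 19, 16) = -1
n3-1-2 (Ines): min(-13, -9, 9) = -13
n3-1-3 (Ines): min(4, -16) = -16
n3-1 (Bob): max(-1, -13, -16) = -1
n3-2-1 (Ines): min(17, 13) = 13
n3-2-2 (Ines): min(-18, 19) = -18
n3-2 (Bob): max(13, -18) = 13
n3 (Ines): min(-1, 13) = -1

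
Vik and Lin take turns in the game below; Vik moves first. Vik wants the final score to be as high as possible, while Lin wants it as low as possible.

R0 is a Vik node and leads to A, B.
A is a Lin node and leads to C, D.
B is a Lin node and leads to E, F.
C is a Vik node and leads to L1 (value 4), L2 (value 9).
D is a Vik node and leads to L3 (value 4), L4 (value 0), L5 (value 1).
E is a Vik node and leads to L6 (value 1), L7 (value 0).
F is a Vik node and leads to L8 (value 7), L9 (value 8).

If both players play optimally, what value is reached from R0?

C (Vik): max(4, 9) = 9
D (Vik): max(4, 0, 1) = 4
A (Lin): min(9, 4) = 4
E (Vik): max(1, 0) = 1
F (Vik): max(7, 8) = 8
B (Lin): min(1, 8) = 1
R0 (Vik): max(4, 1) = 4

4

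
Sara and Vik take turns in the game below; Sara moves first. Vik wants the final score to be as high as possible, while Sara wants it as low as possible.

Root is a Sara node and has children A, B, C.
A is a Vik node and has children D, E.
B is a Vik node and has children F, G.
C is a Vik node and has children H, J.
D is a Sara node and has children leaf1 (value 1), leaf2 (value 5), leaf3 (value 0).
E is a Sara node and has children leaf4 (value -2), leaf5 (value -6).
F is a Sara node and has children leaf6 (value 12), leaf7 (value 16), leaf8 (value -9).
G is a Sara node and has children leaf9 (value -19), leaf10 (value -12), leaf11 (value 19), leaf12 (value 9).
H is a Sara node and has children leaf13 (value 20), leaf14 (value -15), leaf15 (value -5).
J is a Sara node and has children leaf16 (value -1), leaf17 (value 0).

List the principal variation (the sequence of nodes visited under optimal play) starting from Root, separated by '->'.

Root -> B -> F -> leaf8

D (Sara): min(1, 5, 0) = 0
E (Sara): min(-2, -6) = -6
A (Vik): max(0, -6) = 0
F (Sara): min(12, 16, -9) = -9
G (Sara): min(-19, -12, 19, 9) = -19
B (Vik): max(-9, -19) = -9
H (Sara): min(20, -15, -5) = -15
J (Sara): min(-1, 0) = -1
C (Vik): max(-15, -1) = -1
Root (Sara): min(0, -9, -1) = -9
At Root, Sara picks B (lowest: -9).
At B, Vik picks F (highest: -9).
At F, Sara picks leaf8 (lowest: -9).
Terminal value -9.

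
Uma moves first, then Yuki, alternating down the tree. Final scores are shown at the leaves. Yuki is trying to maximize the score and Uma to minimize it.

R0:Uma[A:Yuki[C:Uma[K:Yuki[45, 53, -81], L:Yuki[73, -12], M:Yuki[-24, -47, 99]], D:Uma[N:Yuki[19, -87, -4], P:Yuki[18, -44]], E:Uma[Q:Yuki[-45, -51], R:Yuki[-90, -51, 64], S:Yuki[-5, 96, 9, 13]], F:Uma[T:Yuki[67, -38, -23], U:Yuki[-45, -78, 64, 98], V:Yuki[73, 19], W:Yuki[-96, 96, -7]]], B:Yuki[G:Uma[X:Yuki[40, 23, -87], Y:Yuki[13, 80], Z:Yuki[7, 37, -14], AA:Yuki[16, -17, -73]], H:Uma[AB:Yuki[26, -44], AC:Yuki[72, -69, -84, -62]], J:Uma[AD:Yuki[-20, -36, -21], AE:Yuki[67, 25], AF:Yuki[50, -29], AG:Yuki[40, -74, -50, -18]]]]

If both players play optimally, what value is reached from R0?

K (Yuki): max(45, 53, -81) = 53
L (Yuki): max(73, -12) = 73
M (Yuki): max(-24, -47, 99) = 99
C (Uma): min(53, 73, 99) = 53
N (Yuki): max(19, -87, -4) = 19
P (Yuki): max(18, -44) = 18
D (Uma): min(19, 18) = 18
Q (Yuki): max(-45, -51) = -45
R (Yuki): max(-90, -51, 64) = 64
S (Yuki): max(-5, 96, 9, 13) = 96
E (Uma): min(-45, 64, 96) = -45
T (Yuki): max(67, -38, -23) = 67
U (Yuki): max(-45, -78, 64, 98) = 98
V (Yuki): max(73, 19) = 73
W (Yuki): max(-96, 96, -7) = 96
F (Uma): min(67, 98, 73, 96) = 67
A (Yuki): max(53, 18, -45, 67) = 67
X (Yuki): max(40, 23, -87) = 40
Y (Yuki): max(13, 80) = 80
Z (Yuki): max(7, 37, -14) = 37
AA (Yuki): max(16, -17, -73) = 16
G (Uma): min(40, 80, 37, 16) = 16
AB (Yuki): max(26, -44) = 26
AC (Yuki): max(72, -69, -84, -62) = 72
H (Uma): min(26, 72) = 26
AD (Yuki): max(-20, -36, -21) = -20
AE (Yuki): max(67, 25) = 67
AF (Yuki): max(50, -29) = 50
AG (Yuki): max(40, -74, -50, -18) = 40
J (Uma): min(-20, 67, 50, 40) = -20
B (Yuki): max(16, 26, -20) = 26
R0 (Uma): min(67, 26) = 26

26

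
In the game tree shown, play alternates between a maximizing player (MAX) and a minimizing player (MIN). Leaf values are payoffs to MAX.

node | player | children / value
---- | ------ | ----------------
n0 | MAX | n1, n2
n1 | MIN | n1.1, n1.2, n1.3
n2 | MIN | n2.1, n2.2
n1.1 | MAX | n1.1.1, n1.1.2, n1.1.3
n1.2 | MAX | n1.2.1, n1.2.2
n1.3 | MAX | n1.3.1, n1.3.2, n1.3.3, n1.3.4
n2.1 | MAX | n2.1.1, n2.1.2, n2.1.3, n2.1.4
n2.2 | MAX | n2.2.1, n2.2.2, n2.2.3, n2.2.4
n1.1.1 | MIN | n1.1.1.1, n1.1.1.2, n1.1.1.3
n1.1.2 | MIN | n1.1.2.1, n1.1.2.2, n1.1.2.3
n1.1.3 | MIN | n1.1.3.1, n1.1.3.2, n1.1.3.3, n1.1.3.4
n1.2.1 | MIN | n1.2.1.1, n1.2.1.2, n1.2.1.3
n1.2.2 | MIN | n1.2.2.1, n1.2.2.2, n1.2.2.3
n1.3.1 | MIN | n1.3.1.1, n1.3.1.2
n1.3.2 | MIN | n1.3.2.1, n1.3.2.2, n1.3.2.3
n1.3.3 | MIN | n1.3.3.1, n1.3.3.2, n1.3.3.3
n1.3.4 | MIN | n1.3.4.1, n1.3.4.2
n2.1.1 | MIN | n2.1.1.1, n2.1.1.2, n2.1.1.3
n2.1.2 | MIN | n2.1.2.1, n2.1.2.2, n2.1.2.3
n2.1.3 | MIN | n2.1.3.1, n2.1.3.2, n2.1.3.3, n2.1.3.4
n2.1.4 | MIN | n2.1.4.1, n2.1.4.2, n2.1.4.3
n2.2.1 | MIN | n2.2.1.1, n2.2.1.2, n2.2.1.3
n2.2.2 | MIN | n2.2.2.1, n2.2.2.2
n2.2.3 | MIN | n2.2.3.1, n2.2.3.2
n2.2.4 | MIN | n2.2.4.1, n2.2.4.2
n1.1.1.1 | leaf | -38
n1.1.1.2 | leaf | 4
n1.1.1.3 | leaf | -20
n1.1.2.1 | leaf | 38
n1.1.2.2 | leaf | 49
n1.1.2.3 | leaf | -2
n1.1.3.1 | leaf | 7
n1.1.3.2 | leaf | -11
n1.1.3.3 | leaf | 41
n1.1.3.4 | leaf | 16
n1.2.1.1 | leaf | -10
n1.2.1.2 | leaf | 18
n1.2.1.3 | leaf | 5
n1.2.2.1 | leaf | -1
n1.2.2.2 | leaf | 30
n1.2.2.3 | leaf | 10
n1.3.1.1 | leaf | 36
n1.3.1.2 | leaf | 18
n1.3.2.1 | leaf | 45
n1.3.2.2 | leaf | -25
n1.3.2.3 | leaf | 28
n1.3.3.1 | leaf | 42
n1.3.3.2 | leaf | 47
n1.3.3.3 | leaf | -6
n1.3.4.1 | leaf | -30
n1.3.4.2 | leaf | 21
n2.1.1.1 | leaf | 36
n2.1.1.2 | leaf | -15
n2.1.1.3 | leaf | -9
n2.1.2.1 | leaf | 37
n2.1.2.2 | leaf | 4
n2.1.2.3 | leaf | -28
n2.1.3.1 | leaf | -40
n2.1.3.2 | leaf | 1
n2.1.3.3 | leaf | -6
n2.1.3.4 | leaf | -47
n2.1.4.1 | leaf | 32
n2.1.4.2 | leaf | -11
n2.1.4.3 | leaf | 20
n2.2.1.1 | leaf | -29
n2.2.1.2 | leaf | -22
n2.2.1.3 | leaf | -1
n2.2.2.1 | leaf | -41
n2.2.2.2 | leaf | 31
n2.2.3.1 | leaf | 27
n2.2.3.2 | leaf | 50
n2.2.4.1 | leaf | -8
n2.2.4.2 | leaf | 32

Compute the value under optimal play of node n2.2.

n2.2.1 (MIN): min(-29, -22, -1) = -29
n2.2.2 (MIN): min(-41, 31) = -41
n2.2.3 (MIN): min(27, 50) = 27
n2.2.4 (MIN): min(-8, 32) = -8
n2.2 (MAX): max(-29, -41, 27, -8) = 27

27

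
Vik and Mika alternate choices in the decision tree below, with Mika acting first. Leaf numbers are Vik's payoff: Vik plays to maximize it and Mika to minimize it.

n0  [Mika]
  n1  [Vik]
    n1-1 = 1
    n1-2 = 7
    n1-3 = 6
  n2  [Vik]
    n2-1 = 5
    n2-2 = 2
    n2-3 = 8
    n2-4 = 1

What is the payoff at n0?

n1 (Vik): max(1, 7, 6) = 7
n2 (Vik): max(5, 2, 8, 1) = 8
n0 (Mika): min(7, 8) = 7

7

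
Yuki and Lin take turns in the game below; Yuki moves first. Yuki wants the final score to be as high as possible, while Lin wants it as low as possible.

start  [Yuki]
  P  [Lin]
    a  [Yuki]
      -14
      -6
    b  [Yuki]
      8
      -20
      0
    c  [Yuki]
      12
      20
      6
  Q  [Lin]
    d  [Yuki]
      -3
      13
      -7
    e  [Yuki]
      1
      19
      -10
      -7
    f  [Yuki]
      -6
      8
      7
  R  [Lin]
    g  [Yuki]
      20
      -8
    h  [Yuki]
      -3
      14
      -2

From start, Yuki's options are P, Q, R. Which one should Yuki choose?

a (Yuki): max(-14, -6) = -6
b (Yuki): max(8, -20, 0) = 8
c (Yuki): max(12, 20, 6) = 20
P (Lin): min(-6, 8, 20) = -6
d (Yuki): max(-3, 13, -7) = 13
e (Yuki): max(1, 19, -10, -7) = 19
f (Yuki): max(-6, 8, 7) = 8
Q (Lin): min(13, 19, 8) = 8
g (Yuki): max(20, -8) = 20
h (Yuki): max(-3, 14, -2) = 14
R (Lin): min(20, 14) = 14
start (Yuki): max(-6, 8, 14) = 14
Yuki at start wants the highest of {P=-6, Q=8, R=14}, so chooses R.

R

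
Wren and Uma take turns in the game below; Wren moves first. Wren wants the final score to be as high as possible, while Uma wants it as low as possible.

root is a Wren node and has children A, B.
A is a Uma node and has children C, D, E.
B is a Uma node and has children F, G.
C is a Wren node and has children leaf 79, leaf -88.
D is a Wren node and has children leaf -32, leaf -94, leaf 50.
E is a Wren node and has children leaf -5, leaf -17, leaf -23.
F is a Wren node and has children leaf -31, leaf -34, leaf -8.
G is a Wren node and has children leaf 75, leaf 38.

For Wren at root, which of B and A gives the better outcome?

F (Wren): max(-31, -34, -8) = -8
G (Wren): max(75, 38) = 75
B (Uma): min(-8, 75) = -8
C (Wren): max(79, -88) = 79
D (Wren): max(-32, -94, 50) = 50
E (Wren): max(-5, -17, -23) = -5
A (Uma): min(79, 50, -5) = -5
Wren prefers the higher value; B=-8, A=-5. A is better since -5 > -8.

A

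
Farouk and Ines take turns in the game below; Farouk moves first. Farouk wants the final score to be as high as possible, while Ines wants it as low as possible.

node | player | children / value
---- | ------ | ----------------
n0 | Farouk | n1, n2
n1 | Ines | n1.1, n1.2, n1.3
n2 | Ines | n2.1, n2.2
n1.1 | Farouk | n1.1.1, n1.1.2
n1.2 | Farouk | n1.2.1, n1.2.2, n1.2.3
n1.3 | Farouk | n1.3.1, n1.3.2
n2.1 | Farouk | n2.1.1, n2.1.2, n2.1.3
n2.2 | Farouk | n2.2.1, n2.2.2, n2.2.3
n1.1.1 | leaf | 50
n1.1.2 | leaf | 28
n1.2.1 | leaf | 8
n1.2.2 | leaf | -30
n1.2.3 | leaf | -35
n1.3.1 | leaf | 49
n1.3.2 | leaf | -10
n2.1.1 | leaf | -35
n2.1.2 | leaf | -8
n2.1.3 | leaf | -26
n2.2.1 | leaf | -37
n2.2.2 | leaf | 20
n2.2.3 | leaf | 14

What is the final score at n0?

n1.1 (Farouk): max(50, 28) = 50
n1.2 (Farouk): max(8, -30, -35) = 8
n1.3 (Farouk): max(49, -10) = 49
n1 (Ines): min(50, 8, 49) = 8
n2.1 (Farouk): max(-35, -8, -26) = -8
n2.2 (Farouk): max(-37, 20, 14) = 20
n2 (Ines): min(-8, 20) = -8
n0 (Farouk): max(8, -8) = 8

8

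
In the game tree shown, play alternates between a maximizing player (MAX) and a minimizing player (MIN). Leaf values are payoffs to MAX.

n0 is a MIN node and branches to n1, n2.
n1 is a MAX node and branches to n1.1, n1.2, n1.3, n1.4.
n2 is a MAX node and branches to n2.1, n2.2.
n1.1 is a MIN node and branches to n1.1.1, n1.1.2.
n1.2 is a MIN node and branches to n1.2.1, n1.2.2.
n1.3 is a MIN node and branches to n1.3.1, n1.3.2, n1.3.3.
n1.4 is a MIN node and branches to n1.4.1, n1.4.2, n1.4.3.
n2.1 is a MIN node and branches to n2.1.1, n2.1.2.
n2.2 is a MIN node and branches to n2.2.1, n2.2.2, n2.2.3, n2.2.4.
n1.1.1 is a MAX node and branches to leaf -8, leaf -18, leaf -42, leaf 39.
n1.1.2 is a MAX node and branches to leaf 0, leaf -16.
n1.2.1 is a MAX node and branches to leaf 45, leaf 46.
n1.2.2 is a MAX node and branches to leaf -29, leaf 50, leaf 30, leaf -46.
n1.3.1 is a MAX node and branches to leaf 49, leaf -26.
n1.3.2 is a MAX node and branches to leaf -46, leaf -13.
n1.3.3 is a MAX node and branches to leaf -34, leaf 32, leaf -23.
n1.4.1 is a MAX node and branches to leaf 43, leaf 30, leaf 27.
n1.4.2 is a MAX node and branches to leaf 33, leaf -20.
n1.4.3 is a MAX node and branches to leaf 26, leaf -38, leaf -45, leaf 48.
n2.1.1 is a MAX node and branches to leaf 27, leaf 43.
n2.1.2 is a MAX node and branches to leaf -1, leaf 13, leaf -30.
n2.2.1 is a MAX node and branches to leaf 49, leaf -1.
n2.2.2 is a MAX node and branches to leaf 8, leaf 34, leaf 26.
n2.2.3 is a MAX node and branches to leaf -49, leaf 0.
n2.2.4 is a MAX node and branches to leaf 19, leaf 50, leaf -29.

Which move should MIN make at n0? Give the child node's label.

n2

n1.1.1 (MAX): max(-8, -18, -42, 39) = 39
n1.1.2 (MAX): max(0, -16) = 0
n1.1 (MIN): min(39, 0) = 0
n1.2.1 (MAX): max(45, 46) = 46
n1.2.2 (MAX): max(-29, 50, 30, -46) = 50
n1.2 (MIN): min(46, 50) = 46
n1.3.1 (MAX): max(49, -26) = 49
n1.3.2 (MAX): max(-46, -13) = -13
n1.3.3 (MAX): max(-34, 32, -23) = 32
n1.3 (MIN): min(49, -13, 32) = -13
n1.4.1 (MAX): max(43, 30, 27) = 43
n1.4.2 (MAX): max(33, -20) = 33
n1.4.3 (MAX): max(26, -38, -45, 48) = 48
n1.4 (MIN): min(43, 33, 48) = 33
n1 (MAX): max(0, 46, -13, 33) = 46
n2.1.1 (MAX): max(27, 43) = 43
n2.1.2 (MAX): max(-1, 13, -30) = 13
n2.1 (MIN): min(43, 13) = 13
n2.2.1 (MAX): max(49, -1) = 49
n2.2.2 (MAX): max(8, 34, 26) = 34
n2.2.3 (MAX): max(-49, 0) = 0
n2.2.4 (MAX): max(19, 50, -29) = 50
n2.2 (MIN): min(49, 34, 0, 50) = 0
n2 (MAX): max(13, 0) = 13
n0 (MIN): min(46, 13) = 13
MIN at n0 wants the lowest of {n1=46, n2=13}, so chooses n2.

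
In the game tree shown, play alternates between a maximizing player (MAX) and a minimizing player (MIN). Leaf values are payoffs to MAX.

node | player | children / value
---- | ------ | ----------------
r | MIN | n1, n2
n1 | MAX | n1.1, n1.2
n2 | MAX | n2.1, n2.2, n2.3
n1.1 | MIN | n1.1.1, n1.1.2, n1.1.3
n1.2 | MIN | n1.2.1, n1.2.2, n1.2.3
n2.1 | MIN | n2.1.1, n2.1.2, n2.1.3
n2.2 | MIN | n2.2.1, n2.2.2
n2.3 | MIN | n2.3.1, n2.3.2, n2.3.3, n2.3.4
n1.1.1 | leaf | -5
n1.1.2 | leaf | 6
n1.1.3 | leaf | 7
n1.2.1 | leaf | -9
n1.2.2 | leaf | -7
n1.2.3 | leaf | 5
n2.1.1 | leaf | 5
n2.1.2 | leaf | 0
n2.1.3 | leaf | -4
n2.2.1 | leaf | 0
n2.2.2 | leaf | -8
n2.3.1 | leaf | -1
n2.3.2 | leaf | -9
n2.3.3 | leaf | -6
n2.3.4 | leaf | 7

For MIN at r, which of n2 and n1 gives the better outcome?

n1

n2.1 (MIN): min(5, 0, -4) = -4
n2.2 (MIN): min(0, -8) = -8
n2.3 (MIN): min(-1, -9, -6, 7) = -9
n2 (MAX): max(-4, -8, -9) = -4
n1.1 (MIN): min(-5, 6, 7) = -5
n1.2 (MIN): min(-9, -7, 5) = -9
n1 (MAX): max(-5, -9) = -5
MIN prefers the lower value; n2=-4, n1=-5. n1 is better since -5 < -4.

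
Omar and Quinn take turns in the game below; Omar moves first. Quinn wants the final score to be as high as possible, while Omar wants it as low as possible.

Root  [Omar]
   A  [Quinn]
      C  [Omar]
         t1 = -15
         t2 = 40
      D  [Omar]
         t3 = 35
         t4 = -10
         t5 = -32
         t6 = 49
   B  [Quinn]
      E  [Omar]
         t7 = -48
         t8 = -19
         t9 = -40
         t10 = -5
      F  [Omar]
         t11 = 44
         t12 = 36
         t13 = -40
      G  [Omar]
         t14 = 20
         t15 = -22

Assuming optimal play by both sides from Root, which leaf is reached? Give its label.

C (Omar): min(-15, 40) = -15
D (Omar): min(35, -10, -32, 49) = -32
A (Quinn): max(-15, -32) = -15
E (Omar): min(-48, -19, -40, -5) = -48
F (Omar): min(44, 36, -40) = -40
G (Omar): min(20, -22) = -22
B (Quinn): max(-48, -40, -22) = -22
Root (Omar): min(-15, -22) = -22
At Root, Omar picks B (lowest: -22).
At B, Quinn picks G (highest: -22).
At G, Omar picks t15 (lowest: -22).
Terminal value -22.

t15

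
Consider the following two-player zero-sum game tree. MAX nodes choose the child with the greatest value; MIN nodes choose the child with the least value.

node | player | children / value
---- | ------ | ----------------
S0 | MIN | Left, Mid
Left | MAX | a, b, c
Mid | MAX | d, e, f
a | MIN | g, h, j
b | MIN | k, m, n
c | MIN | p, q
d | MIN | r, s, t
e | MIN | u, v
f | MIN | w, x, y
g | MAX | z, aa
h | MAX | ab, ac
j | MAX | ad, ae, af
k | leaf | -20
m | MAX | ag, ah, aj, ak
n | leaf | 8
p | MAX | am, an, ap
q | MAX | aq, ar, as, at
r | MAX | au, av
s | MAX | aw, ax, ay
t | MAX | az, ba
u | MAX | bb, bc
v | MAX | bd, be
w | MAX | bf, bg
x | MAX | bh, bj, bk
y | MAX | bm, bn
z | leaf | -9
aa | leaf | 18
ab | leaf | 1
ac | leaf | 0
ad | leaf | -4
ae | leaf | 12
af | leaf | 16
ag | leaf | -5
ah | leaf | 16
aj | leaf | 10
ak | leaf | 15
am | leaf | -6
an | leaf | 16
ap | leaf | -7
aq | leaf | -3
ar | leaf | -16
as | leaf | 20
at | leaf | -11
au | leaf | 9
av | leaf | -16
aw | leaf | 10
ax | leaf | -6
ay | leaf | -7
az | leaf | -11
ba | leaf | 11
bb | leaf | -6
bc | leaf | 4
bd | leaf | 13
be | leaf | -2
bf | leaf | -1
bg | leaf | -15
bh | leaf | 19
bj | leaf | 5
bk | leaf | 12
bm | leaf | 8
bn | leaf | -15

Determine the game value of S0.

g (MAX): max(-9, 18) = 18
h (MAX): max(1, 0) = 1
j (MAX): max(-4, 12, 16) = 16
a (MIN): min(18, 1, 16) = 1
m (MAX): max(-5, 16, 10, 15) = 16
b (MIN): min(-20, 16, 8) = -20
p (MAX): max(-6, 16, -7) = 16
q (MAX): max(-3, -16, 20, -11) = 20
c (MIN): min(16, 20) = 16
Left (MAX): max(1, -20, 16) = 16
r (MAX): max(9, -16) = 9
s (MAX): max(10, -6, -7) = 10
t (MAX): max(-11, 11) = 11
d (MIN): min(9, 10, 11) = 9
u (MAX): max(-6, 4) = 4
v (MAX): max(13, -2) = 13
e (MIN): min(4, 13) = 4
w (MAX): max(-1, -15) = -1
x (MAX): max(19, 5, 12) = 19
y (MAX): max(8, -15) = 8
f (MIN): min(-1, 19, 8) = -1
Mid (MAX): max(9, 4, -1) = 9
S0 (MIN): min(16, 9) = 9

9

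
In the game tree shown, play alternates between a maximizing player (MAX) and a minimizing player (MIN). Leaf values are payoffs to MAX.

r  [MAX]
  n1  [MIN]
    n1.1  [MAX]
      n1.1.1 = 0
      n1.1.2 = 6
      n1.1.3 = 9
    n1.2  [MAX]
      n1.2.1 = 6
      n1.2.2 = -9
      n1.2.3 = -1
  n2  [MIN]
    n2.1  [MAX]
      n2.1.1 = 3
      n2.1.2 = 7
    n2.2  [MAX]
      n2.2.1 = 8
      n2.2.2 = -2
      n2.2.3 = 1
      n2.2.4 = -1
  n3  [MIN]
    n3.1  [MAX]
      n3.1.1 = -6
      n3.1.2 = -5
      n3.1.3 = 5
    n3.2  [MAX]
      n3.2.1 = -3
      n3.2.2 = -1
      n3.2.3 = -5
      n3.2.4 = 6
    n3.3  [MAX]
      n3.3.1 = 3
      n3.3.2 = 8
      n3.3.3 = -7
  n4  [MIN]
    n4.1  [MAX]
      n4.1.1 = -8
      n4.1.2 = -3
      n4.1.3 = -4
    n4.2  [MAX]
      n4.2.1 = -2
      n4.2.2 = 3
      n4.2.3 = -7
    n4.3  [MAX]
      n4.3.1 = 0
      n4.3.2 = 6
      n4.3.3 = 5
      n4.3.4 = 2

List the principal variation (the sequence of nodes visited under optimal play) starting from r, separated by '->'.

n1.1 (MAX): max(0, 6, 9) = 9
n1.2 (MAX): max(6, -9, -1) = 6
n1 (MIN): min(9, 6) = 6
n2.1 (MAX): max(3, 7) = 7
n2.2 (MAX): max(8, -2, 1, -1) = 8
n2 (MIN): min(7, 8) = 7
n3.1 (MAX): max(-6, -5, 5) = 5
n3.2 (MAX): max(-3, -1, -5, 6) = 6
n3.3 (MAX): max(3, 8, -7) = 8
n3 (MIN): min(5, 6, 8) = 5
n4.1 (MAX): max(-8, -3, -4) = -3
n4.2 (MAX): max(-2, 3, -7) = 3
n4.3 (MAX): max(0, 6, 5, 2) = 6
n4 (MIN): min(-3, 3, 6) = -3
r (MAX): max(6, 7, 5, -3) = 7
At r, MAX picks n2 (highest: 7).
At n2, MIN picks n2.1 (lowest: 7).
At n2.1, MAX picks n2.1.2 (highest: 7).
Terminal value 7.

r -> n2 -> n2.1 -> n2.1.2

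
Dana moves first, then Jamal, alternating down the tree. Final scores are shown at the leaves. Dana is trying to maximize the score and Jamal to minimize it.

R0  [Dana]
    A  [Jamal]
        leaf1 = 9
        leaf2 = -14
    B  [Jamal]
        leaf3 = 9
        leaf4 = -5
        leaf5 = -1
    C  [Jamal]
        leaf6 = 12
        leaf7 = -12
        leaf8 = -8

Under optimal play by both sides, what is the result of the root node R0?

A (Jamal): min(9, -14) = -14
B (Jamal): min(9, -5, -1) = -5
C (Jamal): min(12, -12, -8) = -12
R0 (Dana): max(-14, -5, -12) = -5

-5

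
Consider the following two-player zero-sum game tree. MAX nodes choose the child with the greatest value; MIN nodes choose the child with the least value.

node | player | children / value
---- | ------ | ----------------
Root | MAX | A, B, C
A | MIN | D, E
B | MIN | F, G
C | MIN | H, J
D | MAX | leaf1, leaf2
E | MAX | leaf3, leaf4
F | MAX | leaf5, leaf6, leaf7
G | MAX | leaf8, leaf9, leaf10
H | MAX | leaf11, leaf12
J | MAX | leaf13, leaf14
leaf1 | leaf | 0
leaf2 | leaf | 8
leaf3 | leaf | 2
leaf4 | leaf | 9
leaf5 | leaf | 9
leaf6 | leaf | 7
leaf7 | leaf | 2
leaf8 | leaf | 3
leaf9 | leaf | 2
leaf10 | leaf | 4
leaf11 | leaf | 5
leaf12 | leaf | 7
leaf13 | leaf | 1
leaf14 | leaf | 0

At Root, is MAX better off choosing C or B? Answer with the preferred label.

H (MAX): max(5, 7) = 7
J (MAX): max(1, 0) = 1
C (MIN): min(7, 1) = 1
F (MAX): max(9, 7, 2) = 9
G (MAX): max(3, 2, 4) = 4
B (MIN): min(9, 4) = 4
MAX prefers the higher value; C=1, B=4. B is better since 4 > 1.

B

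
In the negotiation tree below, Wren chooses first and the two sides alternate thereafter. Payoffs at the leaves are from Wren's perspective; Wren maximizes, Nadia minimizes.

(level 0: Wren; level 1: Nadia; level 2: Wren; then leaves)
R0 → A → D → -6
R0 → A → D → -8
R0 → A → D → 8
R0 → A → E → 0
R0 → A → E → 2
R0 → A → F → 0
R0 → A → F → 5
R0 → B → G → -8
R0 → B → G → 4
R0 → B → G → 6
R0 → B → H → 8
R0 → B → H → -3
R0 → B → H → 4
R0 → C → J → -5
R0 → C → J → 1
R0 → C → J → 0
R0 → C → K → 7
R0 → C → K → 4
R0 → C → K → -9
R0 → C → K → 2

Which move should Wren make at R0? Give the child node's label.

D (Wren): max(-6, -8, 8) = 8
E (Wren): max(0, 2) = 2
F (Wren): max(0, 5) = 5
A (Nadia): min(8, 2, 5) = 2
G (Wren): max(-8, 4, 6) = 6
H (Wren): max(8, -3, 4) = 8
B (Nadia): min(6, 8) = 6
J (Wren): max(-5, 1, 0) = 1
K (Wren): max(7, 4, -9, 2) = 7
C (Nadia): min(1, 7) = 1
R0 (Wren): max(2, 6, 1) = 6
Wren at R0 wants the highest of {A=2, B=6, C=1}, so chooses B.

B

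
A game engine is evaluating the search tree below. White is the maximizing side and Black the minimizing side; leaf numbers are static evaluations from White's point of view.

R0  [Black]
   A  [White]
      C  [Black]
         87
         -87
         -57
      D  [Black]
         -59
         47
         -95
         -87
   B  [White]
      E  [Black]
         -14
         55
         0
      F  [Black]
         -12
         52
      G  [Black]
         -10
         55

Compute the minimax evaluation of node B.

-10

E (Black): min(-14, 55, 0) = -14
F (Black): min(-12, 52) = -12
G (Black): min(-10, 55) = -10
B (White): max(-14, -12, -10) = -10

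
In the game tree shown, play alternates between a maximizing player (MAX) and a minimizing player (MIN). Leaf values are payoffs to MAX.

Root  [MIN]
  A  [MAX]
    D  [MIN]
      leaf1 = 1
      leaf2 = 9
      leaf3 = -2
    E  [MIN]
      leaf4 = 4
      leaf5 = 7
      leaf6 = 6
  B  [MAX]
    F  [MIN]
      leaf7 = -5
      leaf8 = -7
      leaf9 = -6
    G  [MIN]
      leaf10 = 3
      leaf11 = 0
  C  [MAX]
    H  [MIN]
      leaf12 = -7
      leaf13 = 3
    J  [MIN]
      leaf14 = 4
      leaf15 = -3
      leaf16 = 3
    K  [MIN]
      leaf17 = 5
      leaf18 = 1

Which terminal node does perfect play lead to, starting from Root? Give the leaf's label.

leaf11

D (MIN): min(1, 9, -2) = -2
E (MIN): min(4, 7, 6) = 4
A (MAX): max(-2, 4) = 4
F (MIN): min(-5, -7, -6) = -7
G (MIN): min(3, 0) = 0
B (MAX): max(-7, 0) = 0
H (MIN): min(-7, 3) = -7
J (MIN): min(4, -3, 3) = -3
K (MIN): min(5, 1) = 1
C (MAX): max(-7, -3, 1) = 1
Root (MIN): min(4, 0, 1) = 0
At Root, MIN picks B (lowest: 0).
At B, MAX picks G (highest: 0).
At G, MIN picks leaf11 (lowest: 0).
Terminal value 0.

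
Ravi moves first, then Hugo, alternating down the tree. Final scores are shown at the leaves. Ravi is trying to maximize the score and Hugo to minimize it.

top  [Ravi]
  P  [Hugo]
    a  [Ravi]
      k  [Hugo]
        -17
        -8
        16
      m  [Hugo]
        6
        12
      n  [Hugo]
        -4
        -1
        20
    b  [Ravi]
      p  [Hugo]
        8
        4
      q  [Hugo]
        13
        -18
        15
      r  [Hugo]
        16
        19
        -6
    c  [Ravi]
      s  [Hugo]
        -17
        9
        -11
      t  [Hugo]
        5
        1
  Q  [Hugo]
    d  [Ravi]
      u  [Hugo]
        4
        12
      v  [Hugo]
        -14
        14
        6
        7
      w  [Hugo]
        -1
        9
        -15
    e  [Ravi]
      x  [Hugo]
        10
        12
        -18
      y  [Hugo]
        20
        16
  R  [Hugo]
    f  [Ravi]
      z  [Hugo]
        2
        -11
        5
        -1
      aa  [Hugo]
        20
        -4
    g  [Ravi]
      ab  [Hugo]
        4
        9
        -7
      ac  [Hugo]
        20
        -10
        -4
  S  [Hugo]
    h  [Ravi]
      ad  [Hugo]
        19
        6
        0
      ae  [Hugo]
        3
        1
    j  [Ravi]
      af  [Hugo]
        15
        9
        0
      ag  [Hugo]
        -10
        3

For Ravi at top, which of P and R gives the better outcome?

k (Hugo): min(-17, -8, 16) = -17
m (Hugo): min(6, 12) = 6
n (Hugo): min(-4, -1, 20) = -4
a (Ravi): max(-17, 6, -4) = 6
p (Hugo): min(8, 4) = 4
q (Hugo): min(13, -18, 15) = -18
r (Hugo): min(16, 19, -6) = -6
b (Ravi): max(4, -18, -6) = 4
s (Hugo): min(-17, 9, -11) = -17
t (Hugo): min(5, 1) = 1
c (Ravi): max(-17, 1) = 1
P (Hugo): min(6, 4, 1) = 1
z (Hugo): min(2, -11, 5, -1) = -11
aa (Hugo): min(20, -4) = -4
f (Ravi): max(-11, -4) = -4
ab (Hugo): min(4, 9, -7) = -7
ac (Hugo): min(20, -10, -4) = -10
g (Ravi): max(-7, -10) = -7
R (Hugo): min(-4, -7) = -7
Ravi prefers the higher value; P=1, R=-7. P is better since 1 > -7.

P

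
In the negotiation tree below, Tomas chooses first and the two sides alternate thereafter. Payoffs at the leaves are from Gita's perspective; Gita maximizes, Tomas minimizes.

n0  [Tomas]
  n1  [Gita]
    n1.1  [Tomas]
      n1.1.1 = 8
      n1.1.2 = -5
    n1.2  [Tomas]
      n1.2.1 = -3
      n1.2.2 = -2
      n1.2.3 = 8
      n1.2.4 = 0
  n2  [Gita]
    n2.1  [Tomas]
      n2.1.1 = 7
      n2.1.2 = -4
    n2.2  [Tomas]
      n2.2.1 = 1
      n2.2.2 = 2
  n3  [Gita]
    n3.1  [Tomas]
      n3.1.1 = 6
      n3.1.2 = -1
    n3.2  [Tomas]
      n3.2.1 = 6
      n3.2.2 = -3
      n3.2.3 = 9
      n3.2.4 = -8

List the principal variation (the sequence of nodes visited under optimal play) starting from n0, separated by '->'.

n1.1 (Tomas): min(8, -5) = -5
n1.2 (Tomas): min(-3, -2, 8, 0) = -3
n1 (Gita): max(-5, -3) = -3
n2.1 (Tomas): min(7, -4) = -4
n2.2 (Tomas): min(1, 2) = 1
n2 (Gita): max(-4, 1) = 1
n3.1 (Tomas): min(6, -1) = -1
n3.2 (Tomas): min(6, -3, 9, -8) = -8
n3 (Gita): max(-1, -8) = -1
n0 (Tomas): min(-3, 1, -1) = -3
At n0, Tomas picks n1 (lowest: -3).
At n1, Gita picks n1.2 (highest: -3).
At n1.2, Tomas picks n1.2.1 (lowest: -3).
Terminal value -3.

n0 -> n1 -> n1.2 -> n1.2.1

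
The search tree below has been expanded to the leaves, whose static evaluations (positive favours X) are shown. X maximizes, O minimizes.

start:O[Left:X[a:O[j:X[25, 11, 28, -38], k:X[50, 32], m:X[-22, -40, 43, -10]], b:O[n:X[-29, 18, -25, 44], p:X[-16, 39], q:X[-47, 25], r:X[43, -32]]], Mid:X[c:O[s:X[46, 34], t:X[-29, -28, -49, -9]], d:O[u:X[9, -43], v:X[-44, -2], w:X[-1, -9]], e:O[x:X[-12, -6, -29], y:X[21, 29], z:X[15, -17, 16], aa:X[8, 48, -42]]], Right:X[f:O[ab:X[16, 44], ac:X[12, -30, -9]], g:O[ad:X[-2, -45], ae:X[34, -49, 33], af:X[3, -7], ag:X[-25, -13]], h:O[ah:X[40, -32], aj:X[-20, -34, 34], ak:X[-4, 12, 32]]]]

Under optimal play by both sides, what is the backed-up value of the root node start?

-2

j (X): max(25, 11, 28, -38) = 28
k (X): max(50, 32) = 50
m (X): max(-22, -40, 43, -10) = 43
a (O): min(28, 50, 43) = 28
n (X): max(-29, 18, -25, 44) = 44
p (X): max(-16, 39) = 39
q (X): max(-47, 25) = 25
r (X): max(43, -32) = 43
b (O): min(44, 39, 25, 43) = 25
Left (X): max(28, 25) = 28
s (X): max(46, 34) = 46
t (X): max(-29, -28, -49, -9) = -9
c (O): min(46, -9) = -9
u (X): max(9, -43) = 9
v (X): max(-44, -2) = -2
w (X): max(-1, -9) = -1
d (O): min(9, -2, -1) = -2
x (X): max(-12, -6, -29) = -6
y (X): max(21, 29) = 29
z (X): max(15, -17, 16) = 16
aa (X): max(8, 48, -42) = 48
e (O): min(-6, 29, 16, 48) = -6
Mid (X): max(-9, -2, -6) = -2
ab (X): max(16, 44) = 44
ac (X): max(12, -30, -9) = 12
f (O): min(44, 12) = 12
ad (X): max(-2, -45) = -2
ae (X): max(34, -49, 33) = 34
af (X): max(3, -7) = 3
ag (X): max(-25, -13) = -13
g (O): min(-2, 34, 3, -13) = -13
ah (X): max(40, -32) = 40
aj (X): max(-20, -34, 34) = 34
ak (X): max(-4, 12, 32) = 32
h (O): min(40, 34, 32) = 32
Right (X): max(12, -13, 32) = 32
start (O): min(28, -2, 32) = -2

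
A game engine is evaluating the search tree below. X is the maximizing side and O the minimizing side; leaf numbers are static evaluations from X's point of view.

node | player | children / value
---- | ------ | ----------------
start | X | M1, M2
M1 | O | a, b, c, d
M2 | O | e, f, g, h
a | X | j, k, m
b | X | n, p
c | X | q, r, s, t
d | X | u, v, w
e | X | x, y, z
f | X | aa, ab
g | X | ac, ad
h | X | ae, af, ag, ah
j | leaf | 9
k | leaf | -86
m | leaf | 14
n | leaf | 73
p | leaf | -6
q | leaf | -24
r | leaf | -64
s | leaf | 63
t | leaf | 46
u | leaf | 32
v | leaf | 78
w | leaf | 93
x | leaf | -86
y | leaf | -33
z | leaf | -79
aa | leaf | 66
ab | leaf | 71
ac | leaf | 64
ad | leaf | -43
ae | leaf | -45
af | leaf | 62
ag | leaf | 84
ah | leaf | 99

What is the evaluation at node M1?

14

a (X): max(9, -86, 14) = 14
b (X): max(73, -6) = 73
c (X): max(-24, -64, 63, 46) = 63
d (X): max(32, 78, 93) = 93
M1 (O): min(14, 73, 63, 93) = 14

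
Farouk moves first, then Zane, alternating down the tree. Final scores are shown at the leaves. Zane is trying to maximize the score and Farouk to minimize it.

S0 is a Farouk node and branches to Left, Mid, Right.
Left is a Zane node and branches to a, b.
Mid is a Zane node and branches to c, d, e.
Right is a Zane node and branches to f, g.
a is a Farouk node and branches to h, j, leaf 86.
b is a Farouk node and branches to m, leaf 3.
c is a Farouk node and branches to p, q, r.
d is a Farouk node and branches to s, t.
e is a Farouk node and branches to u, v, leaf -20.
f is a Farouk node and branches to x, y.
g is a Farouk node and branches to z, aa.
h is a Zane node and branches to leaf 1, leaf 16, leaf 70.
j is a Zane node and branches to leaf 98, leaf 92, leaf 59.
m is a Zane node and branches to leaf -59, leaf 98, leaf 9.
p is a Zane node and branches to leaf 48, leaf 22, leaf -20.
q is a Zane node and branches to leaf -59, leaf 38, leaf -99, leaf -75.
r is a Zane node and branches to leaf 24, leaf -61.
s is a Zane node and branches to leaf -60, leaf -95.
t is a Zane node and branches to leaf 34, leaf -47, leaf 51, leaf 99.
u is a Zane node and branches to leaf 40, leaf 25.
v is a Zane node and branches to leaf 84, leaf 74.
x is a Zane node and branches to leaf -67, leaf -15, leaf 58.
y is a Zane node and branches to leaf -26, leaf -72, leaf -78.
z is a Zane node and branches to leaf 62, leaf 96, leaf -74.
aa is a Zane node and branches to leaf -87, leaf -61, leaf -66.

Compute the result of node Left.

h (Zane): max(1, 16, 70) = 70
j (Zane): max(98, 92, 59) = 98
a (Farouk): min(70, 98, 86) = 70
m (Zane): max(-59, 98, 9) = 98
b (Farouk): min(98, 3) = 3
Left (Zane): max(70, 3) = 70

70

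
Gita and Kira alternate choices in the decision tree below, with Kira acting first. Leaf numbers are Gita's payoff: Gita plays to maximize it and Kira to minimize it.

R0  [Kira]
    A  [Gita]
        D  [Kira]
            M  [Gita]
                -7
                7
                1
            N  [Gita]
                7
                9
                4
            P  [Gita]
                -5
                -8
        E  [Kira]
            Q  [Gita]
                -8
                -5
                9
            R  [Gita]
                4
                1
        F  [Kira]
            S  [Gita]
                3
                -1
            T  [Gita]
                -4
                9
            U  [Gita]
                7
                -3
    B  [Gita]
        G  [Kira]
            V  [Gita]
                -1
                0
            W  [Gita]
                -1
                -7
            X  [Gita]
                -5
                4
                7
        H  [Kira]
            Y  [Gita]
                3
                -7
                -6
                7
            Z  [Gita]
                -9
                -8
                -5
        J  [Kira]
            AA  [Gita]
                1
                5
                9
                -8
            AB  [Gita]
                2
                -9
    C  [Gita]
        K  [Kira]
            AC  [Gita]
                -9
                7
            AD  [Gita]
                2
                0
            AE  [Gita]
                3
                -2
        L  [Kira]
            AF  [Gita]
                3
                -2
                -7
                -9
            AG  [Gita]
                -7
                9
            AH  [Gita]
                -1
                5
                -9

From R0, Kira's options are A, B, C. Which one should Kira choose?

B

M (Gita): max(-7, 7, 1) = 7
N (Gita): max(7, 9, 4) = 9
P (Gita): max(-5, -8) = -5
D (Kira): min(7, 9, -5) = -5
Q (Gita): max(-8, -5, 9) = 9
R (Gita): max(4, 1) = 4
E (Kira): min(9, 4) = 4
S (Gita): max(3, -1) = 3
T (Gita): max(-4, 9) = 9
U (Gita): max(7, -3) = 7
F (Kira): min(3, 9, 7) = 3
A (Gita): max(-5, 4, 3) = 4
V (Gita): max(-1, 0) = 0
W (Gita): max(-1, -7) = -1
X (Gita): max(-5, 4, 7) = 7
G (Kira): min(0, -1, 7) = -1
Y (Gita): max(3, -7, -6, 7) = 7
Z (Gita): max(-9, -8, -5) = -5
H (Kira): min(7, -5) = -5
AA (Gita): max(1, 5, 9, -8) = 9
AB (Gita): max(2, -9) = 2
J (Kira): min(9, 2) = 2
B (Gita): max(-1, -5, 2) = 2
AC (Gita): max(-9, 7) = 7
AD (Gita): max(2, 0) = 2
AE (Gita): max(3, -2) = 3
K (Kira): min(7, 2, 3) = 2
AF (Gita): max(3, -2, -7, -9) = 3
AG (Gita): max(-7, 9) = 9
AH (Gita): max(-1, 5, -9) = 5
L (Kira): min(3, 9, 5) = 3
C (Gita): max(2, 3) = 3
R0 (Kira): min(4, 2, 3) = 2
Kira at R0 wants the lowest of {A=4, B=2, C=3}, so chooses B.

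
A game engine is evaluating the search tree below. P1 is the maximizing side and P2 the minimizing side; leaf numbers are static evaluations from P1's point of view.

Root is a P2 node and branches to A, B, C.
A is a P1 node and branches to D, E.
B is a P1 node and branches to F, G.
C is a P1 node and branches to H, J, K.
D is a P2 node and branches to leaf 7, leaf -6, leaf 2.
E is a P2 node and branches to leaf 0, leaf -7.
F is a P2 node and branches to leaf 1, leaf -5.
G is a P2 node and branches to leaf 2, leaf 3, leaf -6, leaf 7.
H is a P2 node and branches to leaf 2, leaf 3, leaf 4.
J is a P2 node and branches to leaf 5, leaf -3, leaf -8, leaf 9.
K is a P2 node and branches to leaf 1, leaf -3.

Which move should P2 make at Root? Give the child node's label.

A

D (P2): min(7, -6, 2) = -6
E (P2): min(0, -7) = -7
A (P1): max(-6, -7) = -6
F (P2): min(1, -5) = -5
G (P2): min(2, 3, -6, 7) = -6
B (P1): max(-5, -6) = -5
H (P2): min(2, 3, 4) = 2
J (P2): min(5, -3, -8, 9) = -8
K (P2): min(1, -3) = -3
C (P1): max(2, -8, -3) = 2
Root (P2): min(-6, -5, 2) = -6
P2 at Root wants the lowest of {A=-6, B=-5, C=2}, so chooses A.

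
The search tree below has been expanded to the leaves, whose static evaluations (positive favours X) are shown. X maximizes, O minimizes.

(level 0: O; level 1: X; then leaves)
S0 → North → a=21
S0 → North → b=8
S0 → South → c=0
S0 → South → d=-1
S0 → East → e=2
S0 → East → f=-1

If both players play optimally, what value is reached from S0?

0

North (X): max(21, 8) = 21
South (X): max(0, -1) = 0
East (X): max(2, -1) = 2
S0 (O): min(21, 0, 2) = 0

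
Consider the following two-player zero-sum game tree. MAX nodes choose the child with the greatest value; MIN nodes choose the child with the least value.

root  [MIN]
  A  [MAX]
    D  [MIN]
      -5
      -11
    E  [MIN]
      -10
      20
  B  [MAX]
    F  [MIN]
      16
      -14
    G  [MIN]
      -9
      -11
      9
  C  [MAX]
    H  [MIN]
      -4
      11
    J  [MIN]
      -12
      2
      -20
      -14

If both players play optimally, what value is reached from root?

D (MIN): min(-5, -11) = -11
E (MIN): min(-10, 20) = -10
A (MAX): max(-11, -10) = -10
F (MIN): min(16, -14) = -14
G (MIN): min(-9, -11, 9) = -11
B (MAX): max(-14, -11) = -11
H (MIN): min(-4, 11) = -4
J (MIN): min(-12, 2, -20, -14) = -20
C (MAX): max(-4, -20) = -4
root (MIN): min(-10, -11, -4) = -11

-11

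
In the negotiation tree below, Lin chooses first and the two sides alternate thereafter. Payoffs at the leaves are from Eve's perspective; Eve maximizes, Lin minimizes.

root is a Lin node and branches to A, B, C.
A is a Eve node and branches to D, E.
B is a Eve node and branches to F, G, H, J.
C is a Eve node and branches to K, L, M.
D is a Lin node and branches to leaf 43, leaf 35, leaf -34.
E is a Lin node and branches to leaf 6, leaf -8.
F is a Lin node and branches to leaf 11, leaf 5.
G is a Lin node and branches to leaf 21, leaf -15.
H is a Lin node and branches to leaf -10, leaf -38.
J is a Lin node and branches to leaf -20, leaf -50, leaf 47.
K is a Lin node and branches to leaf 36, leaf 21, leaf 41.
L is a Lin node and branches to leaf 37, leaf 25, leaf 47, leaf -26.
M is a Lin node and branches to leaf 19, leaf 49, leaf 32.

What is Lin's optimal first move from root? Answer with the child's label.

A

D (Lin): min(43, 35, -34) = -34
E (Lin): min(6, -8) = -8
A (Eve): max(-34, -8) = -8
F (Lin): min(11, 5) = 5
G (Lin): min(21, -15) = -15
H (Lin): min(-10, -38) = -38
J (Lin): min(-20, -50, 47) = -50
B (Eve): max(5, -15, -38, -50) = 5
K (Lin): min(36, 21, 41) = 21
L (Lin): min(37, 25, 47, -26) = -26
M (Lin): min(19, 49, 32) = 19
C (Eve): max(21, -26, 19) = 21
root (Lin): min(-8, 5, 21) = -8
Lin at root wants the lowest of {A=-8, B=5, C=21}, so chooses A.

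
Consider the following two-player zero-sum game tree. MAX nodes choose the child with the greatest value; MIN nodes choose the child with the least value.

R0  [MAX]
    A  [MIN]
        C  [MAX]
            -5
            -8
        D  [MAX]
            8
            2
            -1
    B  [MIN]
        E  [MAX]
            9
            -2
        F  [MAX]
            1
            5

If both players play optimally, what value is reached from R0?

5

C (MAX): max(-5, -8) = -5
D (MAX): max(8, 2, -1) = 8
A (MIN): min(-5, 8) = -5
E (MAX): max(9, -2) = 9
F (MAX): max(1, 5) = 5
B (MIN): min(9, 5) = 5
R0 (MAX): max(-5, 5) = 5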